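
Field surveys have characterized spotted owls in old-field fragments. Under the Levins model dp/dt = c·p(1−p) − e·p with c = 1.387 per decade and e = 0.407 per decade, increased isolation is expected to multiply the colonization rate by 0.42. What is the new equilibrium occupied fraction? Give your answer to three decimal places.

Before: p* = 1 − 0.407/1.387 = 0.7066.
After the change, c = 0.58254, e = 0.407, so p* = 1 − 0.407/0.58254 = 0.3013.

0.301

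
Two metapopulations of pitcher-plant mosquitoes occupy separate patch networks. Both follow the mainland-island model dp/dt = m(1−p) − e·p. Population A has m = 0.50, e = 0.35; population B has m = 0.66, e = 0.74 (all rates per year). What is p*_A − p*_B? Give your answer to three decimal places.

0.117

A: p*_A = m/(m+e) = 0.50/0.8500 = 0.5882.
B: p*_B = 0.66/1.4000 = 0.4714.
p*_A − p*_B = 0.5882 − 0.4714 = 0.1168.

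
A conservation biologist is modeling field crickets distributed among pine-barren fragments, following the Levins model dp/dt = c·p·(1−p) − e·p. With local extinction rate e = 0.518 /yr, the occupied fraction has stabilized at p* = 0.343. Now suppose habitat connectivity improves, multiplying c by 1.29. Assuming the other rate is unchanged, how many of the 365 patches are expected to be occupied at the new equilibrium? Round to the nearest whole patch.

Balance c(1−p*) = e gives c = e/(1 − 0.34300) = 0.518/0.65700 = 0.78843.
New p* = 1 − e/c = 1 − 0.51800/1.01707 = 0.49069.
Expected occupied = 365 × 0.49069 = 179.10 ≈ 179.

179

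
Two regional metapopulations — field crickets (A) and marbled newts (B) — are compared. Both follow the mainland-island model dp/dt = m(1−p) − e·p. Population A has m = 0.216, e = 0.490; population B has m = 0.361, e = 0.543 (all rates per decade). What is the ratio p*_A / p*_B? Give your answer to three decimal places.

A: p*_A = m/(m+e) = 0.216/0.7060 = 0.3059.
B: p*_B = 0.361/0.9040 = 0.3993.
p*_A / p*_B = 0.3059/0.3993 = 0.7661.

0.766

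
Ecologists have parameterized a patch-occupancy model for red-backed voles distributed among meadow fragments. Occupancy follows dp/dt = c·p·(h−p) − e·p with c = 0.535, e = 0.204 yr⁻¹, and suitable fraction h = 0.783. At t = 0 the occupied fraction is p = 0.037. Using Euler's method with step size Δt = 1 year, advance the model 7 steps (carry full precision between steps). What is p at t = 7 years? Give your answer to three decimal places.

Update rule: p ← p + [c·p·(h−p) − e·p]·Δt with Δt = 1.
  1  |  dp/dt·Δt = +0.007219  |  p_1 = 0.044219
  2  |  dp/dt·Δt = +0.008457  |  p_2 = 0.052676
  3  |  dp/dt·Δt = +0.009836  |  p_3 = 0.062512
  4  |  dp/dt·Δt = +0.011343  |  p_4 = 0.073855
  5  |  dp/dt·Δt = +0.012954  |  p_5 = 0.086809
  6  |  dp/dt·Δt = +0.014624  |  p_6 = 0.101433
  7  |  dp/dt·Δt = +0.016294  |  p_7 = 0.117727

0.118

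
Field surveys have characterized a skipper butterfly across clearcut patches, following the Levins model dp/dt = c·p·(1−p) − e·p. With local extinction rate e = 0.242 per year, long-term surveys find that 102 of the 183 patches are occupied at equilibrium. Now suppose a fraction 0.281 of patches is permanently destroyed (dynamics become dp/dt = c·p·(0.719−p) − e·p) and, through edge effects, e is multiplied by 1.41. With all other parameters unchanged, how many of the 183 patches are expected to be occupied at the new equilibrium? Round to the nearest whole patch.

17

Observed p* = 102/183 = 0.55738.
Balance c(1−p*) = e gives c = e/(1 − 0.55738) = 0.242/0.44262 = 0.54674.
New p* = 0.719 − e/c = 0.719 − 0.34122/0.54674 = 0.09490.
Expected occupied = 183 × 0.09490 = 17.37 ≈ 17.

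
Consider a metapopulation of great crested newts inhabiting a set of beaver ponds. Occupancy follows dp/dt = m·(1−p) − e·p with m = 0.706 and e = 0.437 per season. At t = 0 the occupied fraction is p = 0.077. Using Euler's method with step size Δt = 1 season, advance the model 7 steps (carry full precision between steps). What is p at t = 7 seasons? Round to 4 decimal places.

Update rule: p ← p + [m·(1−p) − e·p]·Δt with Δt = 1.
t = 1: p = 0.07700 + (+0.61799) = 0.69499
t = 2: p = 0.69499 + (-0.08837) = 0.60662
t = 3: p = 0.60662 + (+0.01264) = 0.61925
t = 4: p = 0.61925 + (-0.00181) = 0.61745
t = 5: p = 0.61745 + (+0.00026) = 0.61771
t = 6: p = 0.61771 + (-0.00004) = 0.61767
t = 7: p = 0.61767 + (+0.00001) = 0.61767

0.6177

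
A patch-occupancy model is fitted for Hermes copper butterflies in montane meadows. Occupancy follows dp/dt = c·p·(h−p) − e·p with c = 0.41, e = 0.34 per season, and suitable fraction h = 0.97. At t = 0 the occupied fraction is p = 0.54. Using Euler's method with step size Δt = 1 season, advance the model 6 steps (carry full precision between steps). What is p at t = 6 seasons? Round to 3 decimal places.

0.279

Update rule: p ← p + [c·p·(h−p) − e·p]·Δt with Δt = 1.
step 1: Δp = -0.08840, p = 0.45160
step 2: Δp = -0.05756, p = 0.39404
step 3: Δp = -0.04092, p = 0.35312
step 4: Δp = -0.03075, p = 0.32237
step 5: Δp = -0.02401, p = 0.29836
step 6: Δp = -0.01928, p = 0.27908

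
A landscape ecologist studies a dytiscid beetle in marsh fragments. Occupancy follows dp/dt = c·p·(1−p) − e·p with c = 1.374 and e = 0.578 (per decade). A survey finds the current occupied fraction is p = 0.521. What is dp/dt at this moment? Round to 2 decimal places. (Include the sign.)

0.04

Colonization term: c·p·(1−p) = 1.374×0.521×0.4790 = 0.34289.
Extinction term: e·p = 0.30114.
dp/dt = 0.34289 − 0.30114 = 0.04176.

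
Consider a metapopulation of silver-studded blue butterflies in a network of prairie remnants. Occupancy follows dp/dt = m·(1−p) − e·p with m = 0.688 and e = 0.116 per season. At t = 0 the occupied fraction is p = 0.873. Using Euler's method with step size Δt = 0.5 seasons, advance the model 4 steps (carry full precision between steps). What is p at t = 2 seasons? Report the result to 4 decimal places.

0.8579

Update rule: p ← p + [m·(1−p) − e·p]·Δt with Δt = 0.5.
p: 0.87300 → 0.86605  (Δp = -0.00695)
p: 0.86605 → 0.86190  (Δp = -0.00415)
p: 0.86190 → 0.85942  (Δp = -0.00248)
p: 0.85942 → 0.85793  (Δp = -0.00149)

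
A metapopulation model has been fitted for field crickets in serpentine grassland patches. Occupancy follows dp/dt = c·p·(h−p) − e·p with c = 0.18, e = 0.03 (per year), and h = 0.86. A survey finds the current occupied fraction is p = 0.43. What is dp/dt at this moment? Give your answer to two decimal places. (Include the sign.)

0.02

Colonization term: c·p·(h−p) = 0.18×0.43×0.4300 = 0.03328.
Extinction term: e·p = 0.01290.
dp/dt = 0.03328 − 0.01290 = 0.02038.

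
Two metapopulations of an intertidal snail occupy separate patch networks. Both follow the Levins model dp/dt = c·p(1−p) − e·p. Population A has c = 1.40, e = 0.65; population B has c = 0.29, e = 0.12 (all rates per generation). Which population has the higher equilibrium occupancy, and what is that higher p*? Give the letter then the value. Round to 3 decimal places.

A: p*_A = 1 − 0.65/1.40 = 0.5357.
B: p*_B = 1 − 0.12/0.29 = 0.5862.
B is higher at 0.5862.

B, 0.586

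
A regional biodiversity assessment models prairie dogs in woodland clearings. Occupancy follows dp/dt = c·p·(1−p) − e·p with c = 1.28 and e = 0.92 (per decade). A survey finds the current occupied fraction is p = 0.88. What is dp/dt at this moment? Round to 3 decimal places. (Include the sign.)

-0.674

Colonization term: c·p·(1−p) = 1.28×0.88×0.1200 = 0.13517.
Extinction term: e·p = 0.80960.
dp/dt = 0.13517 − 0.80960 = -0.67443.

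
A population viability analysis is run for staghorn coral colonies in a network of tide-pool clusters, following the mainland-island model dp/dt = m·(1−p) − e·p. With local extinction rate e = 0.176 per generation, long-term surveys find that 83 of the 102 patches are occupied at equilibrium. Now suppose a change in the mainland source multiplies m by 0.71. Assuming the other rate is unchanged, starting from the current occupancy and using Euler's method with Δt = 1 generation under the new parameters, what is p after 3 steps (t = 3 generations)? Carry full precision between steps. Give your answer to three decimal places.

0.757

Observed p* = 83/102 = 0.81373.
Balance m(1−p*) = e·p* gives m = e·p*/(1−p*) = 0.176×0.81373/0.18627 = 0.76884.
Starting from p₀ = 0.81373; update p ← p + (dp/dt)·Δt with the new parameters.
  1  |  dp/dt·Δt = -0.041533  |  p_1 = 0.772193
  2  |  dp/dt·Δt = -0.011551  |  p_2 = 0.760642
  3  |  dp/dt·Δt = -0.003213  |  p_3 = 0.757429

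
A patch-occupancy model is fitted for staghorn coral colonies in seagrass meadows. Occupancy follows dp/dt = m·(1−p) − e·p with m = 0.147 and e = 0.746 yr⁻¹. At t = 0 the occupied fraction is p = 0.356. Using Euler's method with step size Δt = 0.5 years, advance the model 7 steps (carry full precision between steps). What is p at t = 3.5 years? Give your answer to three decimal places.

0.168

Update rule: p ← p + [m·(1−p) − e·p]·Δt with Δt = 0.5.
step 1: Δp = -0.08545, p = 0.27055
step 2: Δp = -0.04730, p = 0.22325
step 3: Δp = -0.02618, p = 0.19707
step 4: Δp = -0.01449, p = 0.18258
step 5: Δp = -0.00802, p = 0.17456
step 6: Δp = -0.00444, p = 0.17012
step 7: Δp = -0.00246, p = 0.16766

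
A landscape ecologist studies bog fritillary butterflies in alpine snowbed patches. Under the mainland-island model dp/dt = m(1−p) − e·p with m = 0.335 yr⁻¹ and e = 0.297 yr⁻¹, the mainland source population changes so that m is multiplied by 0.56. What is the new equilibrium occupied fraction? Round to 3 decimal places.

0.387

Before: p* = 0.335/(0.335+0.297) = 0.5301.
After: m = 0.1876, e = 0.297; p* = 0.1876/0.4846 = 0.3871.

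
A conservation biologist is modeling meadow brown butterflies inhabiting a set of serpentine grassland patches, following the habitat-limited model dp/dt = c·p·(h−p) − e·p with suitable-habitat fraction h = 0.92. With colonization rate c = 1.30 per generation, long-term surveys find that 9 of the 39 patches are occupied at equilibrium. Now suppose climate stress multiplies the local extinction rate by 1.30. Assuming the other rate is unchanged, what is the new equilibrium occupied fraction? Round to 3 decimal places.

Observed p* = 9/39 = 0.23077.
Balance c(h−p*) = e gives e = 1.30×(0.92 − 0.23077) = 0.89600.
New p* = 0.92 − e/c = 0.92 − 1.16480/1.30000 = 0.02400.

0.024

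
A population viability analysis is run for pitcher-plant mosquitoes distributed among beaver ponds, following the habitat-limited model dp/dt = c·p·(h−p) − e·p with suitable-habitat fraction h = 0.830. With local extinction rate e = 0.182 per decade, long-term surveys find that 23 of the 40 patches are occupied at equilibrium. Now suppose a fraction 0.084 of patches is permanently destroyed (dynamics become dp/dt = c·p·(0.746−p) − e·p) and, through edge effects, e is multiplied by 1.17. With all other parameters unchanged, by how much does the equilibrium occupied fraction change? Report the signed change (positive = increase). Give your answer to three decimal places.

-0.127

Observed p* = 23/40 = 0.57500.
Balance c(h−p*) = e gives c = e/(0.83 − 0.57500) = 0.182/0.25500 = 0.71373.
New p* = 0.746 − e/c = 0.746 − 0.21294/0.71373 = 0.44765.
Δp* = 0.44765 − 0.57500 = -0.12735.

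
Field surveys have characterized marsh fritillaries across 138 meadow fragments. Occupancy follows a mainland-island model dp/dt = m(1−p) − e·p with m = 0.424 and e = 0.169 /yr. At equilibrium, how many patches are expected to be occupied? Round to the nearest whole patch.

99

p* = m/(m+e) = 0.424/0.5930 = 0.7150.
Expected occupied patches = N × p* = 138 × 0.7150 = 98.67 ≈ 99.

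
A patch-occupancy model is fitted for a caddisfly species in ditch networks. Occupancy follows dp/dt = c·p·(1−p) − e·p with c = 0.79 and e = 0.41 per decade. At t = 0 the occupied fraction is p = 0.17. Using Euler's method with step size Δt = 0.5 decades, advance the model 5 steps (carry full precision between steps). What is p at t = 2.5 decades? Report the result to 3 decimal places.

Update rule: p ← p + [c·p·(1−p) − e·p]·Δt with Δt = 0.5.
p: 0.17000 → 0.19088  (Δp = +0.02088)
p: 0.19088 → 0.21276  (Δp = +0.02188)
p: 0.21276 → 0.23530  (Δp = +0.02254)
p: 0.23530 → 0.25814  (Δp = +0.02284)
p: 0.25814 → 0.28087  (Δp = +0.02273)

0.281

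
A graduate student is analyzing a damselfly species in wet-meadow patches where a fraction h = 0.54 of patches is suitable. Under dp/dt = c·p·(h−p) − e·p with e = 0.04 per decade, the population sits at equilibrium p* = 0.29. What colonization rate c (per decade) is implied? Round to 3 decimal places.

0.160

At equilibrium c(h−p*) = e, so c = e/(h−p*).
c = 0.04/(0.54 − 0.29) = 0.04/0.2500 = 0.1600.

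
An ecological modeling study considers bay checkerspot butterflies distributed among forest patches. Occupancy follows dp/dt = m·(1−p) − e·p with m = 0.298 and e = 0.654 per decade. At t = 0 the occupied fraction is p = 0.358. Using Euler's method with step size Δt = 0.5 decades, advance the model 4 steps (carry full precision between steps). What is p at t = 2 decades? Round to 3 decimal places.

Update rule: p ← p + [m·(1−p) − e·p]·Δt with Δt = 0.5.
step 1: Δp = -0.02141, p = 0.33659
step 2: Δp = -0.01122, p = 0.32537
step 3: Δp = -0.00588, p = 0.31950
step 4: Δp = -0.00308, p = 0.31642

0.316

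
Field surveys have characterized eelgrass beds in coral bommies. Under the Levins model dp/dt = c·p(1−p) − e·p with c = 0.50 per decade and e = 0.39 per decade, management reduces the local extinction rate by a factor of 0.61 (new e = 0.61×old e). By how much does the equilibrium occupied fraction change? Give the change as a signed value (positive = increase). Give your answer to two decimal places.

Before: p* = 1 − 0.39/0.50 = 0.2200.
After the change, c = 0.5, e = 0.2379, so p* = 1 − 0.2379/0.5 = 0.5242.
Δp* = 0.5242 − 0.2200 = +0.3042.

0.30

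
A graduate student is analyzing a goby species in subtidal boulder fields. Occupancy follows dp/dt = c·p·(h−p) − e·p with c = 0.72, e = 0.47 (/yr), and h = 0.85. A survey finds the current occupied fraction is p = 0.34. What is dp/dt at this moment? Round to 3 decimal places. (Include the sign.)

-0.035

Colonization term: c·p·(h−p) = 0.72×0.34×0.5100 = 0.12485.
Extinction term: e·p = 0.15980.
dp/dt = 0.12485 − 0.15980 = -0.03495.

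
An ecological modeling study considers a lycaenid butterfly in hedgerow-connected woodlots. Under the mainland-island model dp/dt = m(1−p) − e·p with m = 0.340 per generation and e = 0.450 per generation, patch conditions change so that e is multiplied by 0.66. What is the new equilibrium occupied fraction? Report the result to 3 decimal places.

0.534

Before: p* = 0.340/(0.340+0.450) = 0.4304.
After: m = 0.34, e = 0.297; p* = 0.34/0.6370 = 0.5338.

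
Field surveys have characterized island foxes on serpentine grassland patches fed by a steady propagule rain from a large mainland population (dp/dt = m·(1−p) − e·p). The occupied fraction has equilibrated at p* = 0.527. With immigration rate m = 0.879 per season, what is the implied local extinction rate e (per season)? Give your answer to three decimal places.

0.789

At equilibrium m(1−p*) = e·p*, so e = m(1−p*)/p*.
e = 0.879 × 0.4730 / 0.527 = 0.7889.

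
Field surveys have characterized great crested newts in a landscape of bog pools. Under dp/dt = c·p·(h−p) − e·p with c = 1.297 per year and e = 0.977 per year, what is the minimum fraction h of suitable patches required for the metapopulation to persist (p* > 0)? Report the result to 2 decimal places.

p* = h − e/c is positive only when h > e/c.
h_min = e/c = 0.977/1.297 = 0.7533.

0.75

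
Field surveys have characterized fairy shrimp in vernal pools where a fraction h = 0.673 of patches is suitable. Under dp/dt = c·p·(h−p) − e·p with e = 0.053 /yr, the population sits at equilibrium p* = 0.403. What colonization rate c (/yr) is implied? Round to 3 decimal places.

At equilibrium c(h−p*) = e, so c = e/(h−p*).
c = 0.053/(0.673 − 0.403) = 0.053/0.2700 = 0.1963.

0.196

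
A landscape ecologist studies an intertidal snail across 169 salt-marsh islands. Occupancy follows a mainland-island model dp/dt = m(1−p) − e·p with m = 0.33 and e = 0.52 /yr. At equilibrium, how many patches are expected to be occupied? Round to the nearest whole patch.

66

p* = m/(m+e) = 0.33/0.8500 = 0.3882.
Expected occupied patches = N × p* = 169 × 0.3882 = 65.61 ≈ 66.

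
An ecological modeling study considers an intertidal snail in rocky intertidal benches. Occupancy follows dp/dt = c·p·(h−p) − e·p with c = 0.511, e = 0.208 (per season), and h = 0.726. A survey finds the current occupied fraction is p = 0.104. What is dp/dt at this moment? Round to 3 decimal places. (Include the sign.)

Colonization term: c·p·(h−p) = 0.511×0.104×0.6220 = 0.03306.
Extinction term: e·p = 0.02163.
dp/dt = 0.03306 − 0.02163 = 0.01142.

0.011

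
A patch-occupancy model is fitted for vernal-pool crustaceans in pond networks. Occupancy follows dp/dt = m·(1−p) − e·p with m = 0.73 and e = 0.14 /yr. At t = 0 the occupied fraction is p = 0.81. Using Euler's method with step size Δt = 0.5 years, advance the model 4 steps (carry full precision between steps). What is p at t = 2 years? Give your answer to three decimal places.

0.836

Update rule: p ← p + [m·(1−p) − e·p]·Δt with Δt = 0.5.
t = 0.5: p = 0.81000 + (+0.01265) = 0.82265
t = 1: p = 0.82265 + (+0.00715) = 0.82980
t = 1.5: p = 0.82980 + (+0.00404) = 0.83384
t = 2: p = 0.83384 + (+0.00228) = 0.83612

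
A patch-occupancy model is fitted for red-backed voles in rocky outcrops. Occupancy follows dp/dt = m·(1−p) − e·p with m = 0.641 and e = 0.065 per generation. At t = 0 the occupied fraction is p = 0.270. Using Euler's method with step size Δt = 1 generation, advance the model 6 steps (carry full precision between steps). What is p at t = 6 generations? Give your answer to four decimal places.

0.9075

Update rule: p ← p + [m·(1−p) − e·p]·Δt with Δt = 1.
t = 1: p = 0.27000 + (+0.45038) = 0.72038
t = 2: p = 0.72038 + (+0.13241) = 0.85279
t = 3: p = 0.85279 + (+0.03893) = 0.89172
t = 4: p = 0.89172 + (+0.01145) = 0.90317
t = 5: p = 0.90317 + (+0.00336) = 0.90653
t = 6: p = 0.90653 + (+0.00099) = 0.90752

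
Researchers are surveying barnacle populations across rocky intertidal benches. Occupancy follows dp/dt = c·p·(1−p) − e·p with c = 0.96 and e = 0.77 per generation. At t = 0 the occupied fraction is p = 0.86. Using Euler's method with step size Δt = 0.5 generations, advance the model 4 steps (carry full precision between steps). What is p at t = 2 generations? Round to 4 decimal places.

Update rule: p ← p + [c·p·(1−p) − e·p]·Δt with Δt = 0.5.
step 1: Δp = -0.27331, p = 0.58669
step 2: Δp = -0.10948, p = 0.47721
step 3: Δp = -0.06397, p = 0.41323
step 4: Δp = -0.04271, p = 0.37053

0.3705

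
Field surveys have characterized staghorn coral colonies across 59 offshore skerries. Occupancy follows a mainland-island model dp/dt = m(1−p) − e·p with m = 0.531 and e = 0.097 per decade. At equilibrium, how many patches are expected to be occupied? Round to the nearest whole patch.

p* = m/(m+e) = 0.531/0.6280 = 0.8455.
Expected occupied patches = N × p* = 59 × 0.8455 = 49.89 ≈ 50.

50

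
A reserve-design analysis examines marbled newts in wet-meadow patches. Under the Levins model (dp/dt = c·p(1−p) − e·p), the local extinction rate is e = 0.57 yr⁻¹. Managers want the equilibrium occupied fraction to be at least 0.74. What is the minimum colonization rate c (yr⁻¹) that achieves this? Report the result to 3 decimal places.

2.192

p* = 1 − e/c ≥ 0.74 requires e/c ≤ 0.2600, i.e. c ≥ e/0.2600.
c_min = 0.57/0.2600 = 2.1923.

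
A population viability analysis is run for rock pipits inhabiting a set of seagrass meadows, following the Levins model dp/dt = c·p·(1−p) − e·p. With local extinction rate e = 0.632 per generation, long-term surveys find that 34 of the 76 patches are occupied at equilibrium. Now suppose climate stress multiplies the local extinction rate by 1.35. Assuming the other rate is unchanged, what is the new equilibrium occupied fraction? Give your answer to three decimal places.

Observed p* = 34/76 = 0.44737.
Balance c(1−p*) = e gives c = e/(1 − 0.44737) = 0.632/0.55263 = 1.14362.
New p* = 1 − e/c = 1 − 0.85320/1.14362 = 0.25395.

0.254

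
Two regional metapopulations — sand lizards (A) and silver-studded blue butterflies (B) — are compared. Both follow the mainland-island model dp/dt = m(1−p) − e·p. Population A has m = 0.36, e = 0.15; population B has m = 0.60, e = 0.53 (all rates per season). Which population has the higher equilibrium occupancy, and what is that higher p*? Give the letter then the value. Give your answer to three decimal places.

A: p*_A = m/(m+e) = 0.36/0.5100 = 0.7059.
B: p*_B = 0.60/1.1300 = 0.5310.
A is higher at 0.7059.

A, 0.706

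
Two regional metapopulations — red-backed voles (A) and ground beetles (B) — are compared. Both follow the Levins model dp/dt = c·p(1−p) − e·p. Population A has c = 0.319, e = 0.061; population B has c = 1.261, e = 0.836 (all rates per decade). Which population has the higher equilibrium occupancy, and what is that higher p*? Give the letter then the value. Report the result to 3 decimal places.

A, 0.809

A: p*_A = 1 − 0.061/0.319 = 0.8088.
B: p*_B = 1 − 0.836/1.261 = 0.3370.
A is higher at 0.8088.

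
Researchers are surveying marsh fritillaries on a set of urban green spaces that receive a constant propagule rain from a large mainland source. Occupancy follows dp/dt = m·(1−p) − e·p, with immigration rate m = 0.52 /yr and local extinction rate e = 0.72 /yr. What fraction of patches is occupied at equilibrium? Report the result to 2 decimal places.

0.42

Setting dp/dt = 0: m − m·p* = e·p*, so m = (m+e)·p*.
p* = m/(m+e) = 0.52/(0.52+0.72) = 0.52/1.2400 = 0.4194.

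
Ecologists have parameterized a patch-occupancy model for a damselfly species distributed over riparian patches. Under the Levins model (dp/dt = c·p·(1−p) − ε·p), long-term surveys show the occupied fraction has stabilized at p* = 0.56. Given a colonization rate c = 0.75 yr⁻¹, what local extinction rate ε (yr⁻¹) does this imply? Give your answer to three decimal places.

At equilibrium c(1−p*) = ε.
ε = 0.75 × (1 − 0.56) = 0.75 × 0.4400 = 0.3300.

0.330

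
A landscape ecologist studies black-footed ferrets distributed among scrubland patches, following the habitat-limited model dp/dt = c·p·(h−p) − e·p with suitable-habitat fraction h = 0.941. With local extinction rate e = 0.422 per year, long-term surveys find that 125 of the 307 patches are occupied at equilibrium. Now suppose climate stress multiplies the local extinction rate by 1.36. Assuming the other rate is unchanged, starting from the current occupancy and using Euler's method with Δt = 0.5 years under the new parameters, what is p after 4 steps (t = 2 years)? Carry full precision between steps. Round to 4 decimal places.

Observed p* = 125/307 = 0.40717.
Balance c(h−p*) = e gives c = e/(0.941 − 0.40717) = 0.422/0.53383 = 0.79051.
Starting from p₀ = 0.40717; update p ← p + (dp/dt)·Δt with the new parameters.
step 1: Δp = -0.03093, p = 0.37624
step 2: Δp = -0.02398, p = 0.35226
step 3: Δp = -0.01911, p = 0.33315
step 4: Δp = -0.01556, p = 0.31759

0.3176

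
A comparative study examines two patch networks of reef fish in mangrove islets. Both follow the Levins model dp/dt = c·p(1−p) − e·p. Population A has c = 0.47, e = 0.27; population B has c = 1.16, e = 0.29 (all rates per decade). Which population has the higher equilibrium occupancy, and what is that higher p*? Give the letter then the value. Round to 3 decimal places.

A: p*_A = 1 − 0.27/0.47 = 0.4255.
B: p*_B = 1 − 0.29/1.16 = 0.7500.
B is higher at 0.7500.

B, 0.750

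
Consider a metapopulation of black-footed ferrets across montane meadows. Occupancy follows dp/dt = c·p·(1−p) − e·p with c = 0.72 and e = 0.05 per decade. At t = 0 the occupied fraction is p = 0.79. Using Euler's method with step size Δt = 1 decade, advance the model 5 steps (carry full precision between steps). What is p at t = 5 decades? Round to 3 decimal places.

0.930

Update rule: p ← p + [c·p·(1−p) − e·p]·Δt with Δt = 1.
t = 1: p = 0.79000 + (+0.07995) = 0.86995
t = 2: p = 0.86995 + (+0.03796) = 0.90791
t = 3: p = 0.90791 + (+0.01480) = 0.92271
t = 4: p = 0.92271 + (+0.00521) = 0.92792
t = 5: p = 0.92792 + (+0.00176) = 0.92968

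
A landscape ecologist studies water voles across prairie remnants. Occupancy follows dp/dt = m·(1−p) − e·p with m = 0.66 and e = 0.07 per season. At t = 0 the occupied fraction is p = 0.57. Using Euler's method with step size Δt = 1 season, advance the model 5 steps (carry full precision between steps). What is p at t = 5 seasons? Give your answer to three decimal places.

Update rule: p ← p + [m·(1−p) − e·p]·Δt with Δt = 1.
step 1: Δp = +0.24390, p = 0.81390
step 2: Δp = +0.06585, p = 0.87975
step 3: Δp = +0.01778, p = 0.89753
step 4: Δp = +0.00480, p = 0.90233
step 5: Δp = +0.00130, p = 0.90363

0.904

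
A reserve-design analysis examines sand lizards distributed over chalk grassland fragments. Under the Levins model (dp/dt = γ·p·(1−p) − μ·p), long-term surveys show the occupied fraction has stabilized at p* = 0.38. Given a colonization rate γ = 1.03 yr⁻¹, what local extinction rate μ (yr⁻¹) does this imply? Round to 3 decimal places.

0.639

At equilibrium γ(1−p*) = μ.
μ = 1.03 × (1 − 0.38) = 1.03 × 0.6200 = 0.6386.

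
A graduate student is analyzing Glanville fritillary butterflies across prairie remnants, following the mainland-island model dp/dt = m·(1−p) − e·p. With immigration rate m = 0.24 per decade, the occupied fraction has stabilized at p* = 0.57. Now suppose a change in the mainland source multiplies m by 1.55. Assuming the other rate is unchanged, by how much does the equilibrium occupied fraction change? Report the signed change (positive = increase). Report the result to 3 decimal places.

Balance m(1−p*) = e·p* gives e = m(1−p*)/p* = 0.24×0.43000/0.57000 = 0.18105.
New p* = m/(m+e) = 0.37200/(0.37200+0.18105) = 0.67263.
Δp* = 0.67263 − 0.57000 = +0.10263.

0.103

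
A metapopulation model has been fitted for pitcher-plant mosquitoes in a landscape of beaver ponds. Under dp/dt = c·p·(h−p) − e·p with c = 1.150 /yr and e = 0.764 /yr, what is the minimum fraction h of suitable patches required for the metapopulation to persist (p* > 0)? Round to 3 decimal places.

p* = h − e/c is positive only when h > e/c.
h_min = e/c = 0.764/1.150 = 0.6643.

0.664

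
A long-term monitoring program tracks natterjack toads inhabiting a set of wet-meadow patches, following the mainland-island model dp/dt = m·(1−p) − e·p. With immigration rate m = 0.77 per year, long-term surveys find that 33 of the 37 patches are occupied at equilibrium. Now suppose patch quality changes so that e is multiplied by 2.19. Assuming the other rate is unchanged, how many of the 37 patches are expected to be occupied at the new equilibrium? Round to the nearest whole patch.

29

Observed p* = 33/37 = 0.89189.
Balance m(1−p*) = e·p* gives e = m(1−p*)/p* = 0.77×0.10811/0.89189 = 0.09334.
New p* = m/(m+e) = 0.77000/(0.77000+0.20441) = 0.79022.
Expected occupied = 37 × 0.79022 = 29.24 ≈ 29.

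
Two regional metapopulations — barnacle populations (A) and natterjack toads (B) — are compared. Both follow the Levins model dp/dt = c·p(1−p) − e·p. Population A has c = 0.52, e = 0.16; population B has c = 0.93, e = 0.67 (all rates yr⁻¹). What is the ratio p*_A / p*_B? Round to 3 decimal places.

2.476

A: p*_A = 1 − 0.16/0.52 = 0.6923.
B: p*_B = 1 − 0.67/0.93 = 0.2796.
p*_A / p*_B = 0.6923/0.2796 = 2.4763.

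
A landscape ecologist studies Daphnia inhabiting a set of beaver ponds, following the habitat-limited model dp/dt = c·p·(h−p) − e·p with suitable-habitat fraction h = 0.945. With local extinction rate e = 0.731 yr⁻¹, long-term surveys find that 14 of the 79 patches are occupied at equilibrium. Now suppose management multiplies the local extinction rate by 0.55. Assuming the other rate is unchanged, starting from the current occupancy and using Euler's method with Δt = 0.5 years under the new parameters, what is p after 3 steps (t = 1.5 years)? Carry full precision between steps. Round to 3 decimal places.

0.270

Observed p* = 14/79 = 0.17722.
Balance c(h−p*) = e gives c = e/(0.945 − 0.17722) = 0.731/0.76778 = 0.95209.
Starting from p₀ = 0.17722; update p ← p + (dp/dt)·Δt with the new parameters.
  1  |  dp/dt·Δt = +0.029147  |  p_1 = 0.206363
  2  |  dp/dt·Δt = +0.031078  |  p_2 = 0.237441
  3  |  dp/dt·Δt = +0.032246  |  p_3 = 0.269686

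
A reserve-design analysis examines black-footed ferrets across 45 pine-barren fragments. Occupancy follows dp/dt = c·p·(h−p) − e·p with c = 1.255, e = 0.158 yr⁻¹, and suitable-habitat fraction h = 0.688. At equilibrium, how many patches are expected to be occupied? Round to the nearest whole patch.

25

p* = h − e/c = 0.688 − 0.1259 = 0.5621.
Expected occupied patches = N × p* = 45 × 0.5621 = 25.29 ≈ 25.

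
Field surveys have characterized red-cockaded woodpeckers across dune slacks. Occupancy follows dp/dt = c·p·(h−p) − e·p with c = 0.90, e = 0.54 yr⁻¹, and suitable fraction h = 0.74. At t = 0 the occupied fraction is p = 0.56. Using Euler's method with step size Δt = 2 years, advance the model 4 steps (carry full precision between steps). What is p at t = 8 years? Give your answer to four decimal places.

0.1386

Update rule: p ← p + [c·p·(h−p) − e·p]·Δt with Δt = 2.
t = 2: p = 0.56000 + (-0.42336) = 0.13664
t = 4: p = 0.13664 + (+0.00083) = 0.13747
t = 6: p = 0.13747 + (+0.00063) = 0.13809
t = 8: p = 0.13809 + (+0.00047) = 0.13857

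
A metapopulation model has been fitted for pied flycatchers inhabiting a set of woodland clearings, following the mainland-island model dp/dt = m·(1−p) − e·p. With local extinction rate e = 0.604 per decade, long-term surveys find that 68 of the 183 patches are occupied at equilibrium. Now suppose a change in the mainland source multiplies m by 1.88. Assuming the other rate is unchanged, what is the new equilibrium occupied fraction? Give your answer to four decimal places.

0.5264

Observed p* = 68/183 = 0.37158.
Balance m(1−p*) = e·p* gives m = e·p*/(1−p*) = 0.604×0.37158/0.62842 = 0.35714.
New p* = m/(m+e) = 0.67142/(0.67142+0.60400) = 0.52643.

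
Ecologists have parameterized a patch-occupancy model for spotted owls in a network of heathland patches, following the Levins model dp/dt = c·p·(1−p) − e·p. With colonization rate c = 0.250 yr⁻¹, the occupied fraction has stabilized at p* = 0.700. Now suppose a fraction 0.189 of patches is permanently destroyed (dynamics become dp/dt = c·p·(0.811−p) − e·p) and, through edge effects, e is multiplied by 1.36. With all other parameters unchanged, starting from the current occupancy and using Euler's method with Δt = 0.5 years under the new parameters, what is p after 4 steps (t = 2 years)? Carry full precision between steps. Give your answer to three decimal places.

0.613

Balance c(1−p*) = e gives e = 0.250×(1 − 0.70000) = 0.07500.
Starting from p₀ = 0.70000; update p ← p + (dp/dt)·Δt with the new parameters.
t = 0.5: p = 0.70000 + (-0.02599) = 0.67401
t = 1: p = 0.67401 + (-0.02283) = 0.65118
t = 1.5: p = 0.65118 + (-0.02020) = 0.63098
t = 2: p = 0.63098 + (-0.01798) = 0.61300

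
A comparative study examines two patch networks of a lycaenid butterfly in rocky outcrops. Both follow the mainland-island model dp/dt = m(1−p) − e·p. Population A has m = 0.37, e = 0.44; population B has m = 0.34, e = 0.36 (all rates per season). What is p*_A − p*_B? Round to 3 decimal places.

A: p*_A = m/(m+e) = 0.37/0.8100 = 0.4568.
B: p*_B = 0.34/0.7000 = 0.4857.
p*_A − p*_B = 0.4568 − 0.4857 = -0.0289.

-0.029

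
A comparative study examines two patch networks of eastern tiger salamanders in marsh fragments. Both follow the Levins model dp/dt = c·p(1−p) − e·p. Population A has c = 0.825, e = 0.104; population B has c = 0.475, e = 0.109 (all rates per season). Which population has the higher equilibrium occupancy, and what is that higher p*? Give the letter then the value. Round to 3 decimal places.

A, 0.874

A: p*_A = 1 − 0.104/0.825 = 0.8739.
B: p*_B = 1 − 0.109/0.475 = 0.7705.
A is higher at 0.8739.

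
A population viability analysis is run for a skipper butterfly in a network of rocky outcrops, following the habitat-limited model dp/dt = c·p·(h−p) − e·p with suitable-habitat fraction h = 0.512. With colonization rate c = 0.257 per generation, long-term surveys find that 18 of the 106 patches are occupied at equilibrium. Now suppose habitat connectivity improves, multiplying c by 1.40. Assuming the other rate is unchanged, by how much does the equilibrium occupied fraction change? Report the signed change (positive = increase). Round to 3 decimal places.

Observed p* = 18/106 = 0.16981.
Balance c(h−p*) = e gives e = 0.257×(0.512 − 0.16981) = 0.08794.
New p* = 0.512 − e/c = 0.512 − 0.08794/0.35980 = 0.26759.
Δp* = 0.26759 − 0.16981 = +0.09778.

0.098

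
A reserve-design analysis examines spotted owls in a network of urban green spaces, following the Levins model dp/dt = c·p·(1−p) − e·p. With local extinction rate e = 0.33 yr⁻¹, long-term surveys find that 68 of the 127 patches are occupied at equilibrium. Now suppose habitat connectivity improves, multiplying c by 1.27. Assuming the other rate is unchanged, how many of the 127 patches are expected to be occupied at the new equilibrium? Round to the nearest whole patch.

Observed p* = 68/127 = 0.53543.
Balance c(1−p*) = e gives c = e/(1 − 0.53543) = 0.33/0.46457 = 0.71033.
New p* = 1 − e/c = 1 − 0.33000/0.90212 = 0.63420.
Expected occupied = 127 × 0.63420 = 80.54 ≈ 81.

81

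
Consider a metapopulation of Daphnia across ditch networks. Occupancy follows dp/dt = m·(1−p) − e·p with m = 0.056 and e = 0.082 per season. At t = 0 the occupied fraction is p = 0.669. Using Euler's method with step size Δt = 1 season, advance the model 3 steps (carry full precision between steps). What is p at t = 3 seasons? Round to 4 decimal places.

0.5744

Update rule: p ← p + [m·(1−p) − e·p]·Δt with Δt = 1.
p: 0.66900 → 0.63268  (Δp = -0.03632)
p: 0.63268 → 0.60137  (Δp = -0.03131)
p: 0.60137 → 0.57438  (Δp = -0.02699)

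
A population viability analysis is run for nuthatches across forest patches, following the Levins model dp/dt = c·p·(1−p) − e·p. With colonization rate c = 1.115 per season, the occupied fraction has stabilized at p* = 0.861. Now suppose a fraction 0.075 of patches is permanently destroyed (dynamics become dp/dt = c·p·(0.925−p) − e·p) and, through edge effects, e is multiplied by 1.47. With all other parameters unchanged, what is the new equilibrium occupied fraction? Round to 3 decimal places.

0.721

Balance c(1−p*) = e gives e = 1.115×(1 − 0.86100) = 0.15499.
New p* = 0.925 − e/c = 0.925 − 0.22784/1.11500 = 0.72066.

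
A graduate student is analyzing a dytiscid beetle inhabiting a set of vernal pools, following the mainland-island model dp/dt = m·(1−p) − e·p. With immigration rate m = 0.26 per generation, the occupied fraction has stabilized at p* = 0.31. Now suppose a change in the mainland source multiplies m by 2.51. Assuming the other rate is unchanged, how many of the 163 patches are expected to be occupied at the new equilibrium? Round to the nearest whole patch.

86

Balance m(1−p*) = e·p* gives e = m(1−p*)/p* = 0.26×0.69000/0.31000 = 0.57871.
New p* = m/(m+e) = 0.65260/(0.65260+0.57871) = 0.53000.
Expected occupied = 163 × 0.53000 = 86.39 ≈ 86.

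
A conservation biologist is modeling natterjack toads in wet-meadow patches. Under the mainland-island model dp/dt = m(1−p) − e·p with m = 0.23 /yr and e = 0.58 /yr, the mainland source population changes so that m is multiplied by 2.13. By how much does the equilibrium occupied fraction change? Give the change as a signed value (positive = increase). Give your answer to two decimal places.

Before: p* = 0.23/(0.23+0.58) = 0.2840.
After: m = 0.4899, e = 0.58; p* = 0.4899/1.0699 = 0.4579.
Δp* = 0.4579 − 0.2840 = +0.1739.

0.17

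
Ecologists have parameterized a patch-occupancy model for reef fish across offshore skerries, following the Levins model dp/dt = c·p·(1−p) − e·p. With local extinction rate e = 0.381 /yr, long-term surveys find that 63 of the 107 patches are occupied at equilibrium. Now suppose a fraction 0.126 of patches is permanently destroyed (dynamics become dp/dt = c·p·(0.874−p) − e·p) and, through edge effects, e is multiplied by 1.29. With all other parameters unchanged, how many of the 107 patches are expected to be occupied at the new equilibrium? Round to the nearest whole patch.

37

Observed p* = 63/107 = 0.58879.
Balance c(1−p*) = e gives c = e/(1 − 0.58879) = 0.381/0.41121 = 0.92653.
New p* = 0.874 − e/c = 0.874 − 0.49149/0.92653 = 0.34354.
Expected occupied = 107 × 0.34354 = 36.76 ≈ 37.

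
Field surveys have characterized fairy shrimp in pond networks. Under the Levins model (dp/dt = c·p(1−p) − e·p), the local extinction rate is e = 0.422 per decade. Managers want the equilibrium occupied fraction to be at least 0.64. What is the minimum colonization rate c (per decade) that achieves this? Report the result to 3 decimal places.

p* = 1 − e/c ≥ 0.64 requires e/c ≤ 0.3600, i.e. c ≥ e/0.3600.
c_min = 0.422/0.3600 = 1.1722.

1.172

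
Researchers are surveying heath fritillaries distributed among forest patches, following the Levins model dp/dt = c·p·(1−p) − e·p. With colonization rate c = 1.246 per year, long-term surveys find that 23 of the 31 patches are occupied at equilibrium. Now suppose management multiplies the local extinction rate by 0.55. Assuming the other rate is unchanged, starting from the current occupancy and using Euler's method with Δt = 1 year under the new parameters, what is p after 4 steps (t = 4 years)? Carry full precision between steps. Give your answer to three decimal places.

0.858

Observed p* = 23/31 = 0.74194.
Balance c(1−p*) = e gives e = 1.246×(1 − 0.74194) = 0.32155.
Starting from p₀ = 0.74194; update p ← p + (dp/dt)·Δt with the new parameters.
  1  |  dp/dt·Δt = +0.107356  |  p_1 = 0.849291
  2  |  dp/dt·Δt = +0.009284  |  p_2 = 0.858575
  3  |  dp/dt·Δt = -0.000546  |  p_3 = 0.858029
  4  |  dp/dt·Δt = +0.000038  |  p_4 = 0.858067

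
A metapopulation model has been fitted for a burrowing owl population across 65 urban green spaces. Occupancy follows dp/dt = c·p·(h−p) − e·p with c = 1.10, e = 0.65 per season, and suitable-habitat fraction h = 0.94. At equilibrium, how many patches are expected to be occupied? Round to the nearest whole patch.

23

p* = h − e/c = 0.94 − 0.5909 = 0.3491.
Expected occupied patches = N × p* = 65 × 0.3491 = 22.69 ≈ 23.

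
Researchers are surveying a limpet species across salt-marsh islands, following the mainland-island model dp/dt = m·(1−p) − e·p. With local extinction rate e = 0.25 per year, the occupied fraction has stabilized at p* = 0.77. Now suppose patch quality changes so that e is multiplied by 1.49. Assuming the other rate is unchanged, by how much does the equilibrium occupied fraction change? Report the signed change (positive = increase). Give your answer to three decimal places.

-0.078

Balance m(1−p*) = e·p* gives m = e·p*/(1−p*) = 0.25×0.77000/0.23000 = 0.83696.
New p* = m/(m+e) = 0.83696/(0.83696+0.37250) = 0.69201.
Δp* = 0.69201 − 0.77000 = -0.07799.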